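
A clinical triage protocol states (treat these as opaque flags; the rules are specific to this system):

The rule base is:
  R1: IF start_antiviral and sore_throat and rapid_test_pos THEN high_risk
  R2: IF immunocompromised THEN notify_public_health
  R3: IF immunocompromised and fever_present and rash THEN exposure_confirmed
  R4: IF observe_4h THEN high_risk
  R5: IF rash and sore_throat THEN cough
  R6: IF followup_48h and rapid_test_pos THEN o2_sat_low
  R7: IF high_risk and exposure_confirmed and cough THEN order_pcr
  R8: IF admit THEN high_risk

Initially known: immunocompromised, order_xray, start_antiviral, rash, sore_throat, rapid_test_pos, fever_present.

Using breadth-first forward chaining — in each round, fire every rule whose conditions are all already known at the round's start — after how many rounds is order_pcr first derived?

2

Round 1: R1 [IF start_antiviral and sore_throat and rapid_test_pos THEN high_risk]; R2 [IF immunocompromised THEN notify_public_health]; R3 [IF immunocompromised and fever_present and rash THEN exposure_confirmed]; R5 [IF rash and sore_throat THEN cough]. New: high_risk, notify_public_health, exposure_confirmed, cough.
Round 2: R7 [IF high_risk and exposure_confirmed and cough THEN order_pcr]. New: order_pcr.
order_pcr first appears in round 2.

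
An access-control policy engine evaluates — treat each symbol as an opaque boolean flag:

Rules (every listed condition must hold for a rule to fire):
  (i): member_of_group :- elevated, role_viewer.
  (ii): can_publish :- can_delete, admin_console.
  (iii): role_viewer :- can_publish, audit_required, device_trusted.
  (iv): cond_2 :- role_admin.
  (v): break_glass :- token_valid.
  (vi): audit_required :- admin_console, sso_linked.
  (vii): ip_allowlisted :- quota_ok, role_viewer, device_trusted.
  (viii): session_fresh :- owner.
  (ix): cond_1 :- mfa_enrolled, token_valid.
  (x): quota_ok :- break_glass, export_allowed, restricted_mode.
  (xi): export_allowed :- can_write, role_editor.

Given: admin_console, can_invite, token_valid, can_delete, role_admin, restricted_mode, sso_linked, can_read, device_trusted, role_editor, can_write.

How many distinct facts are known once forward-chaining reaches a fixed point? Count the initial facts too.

Round 1: (ii) [can_publish :- can_delete, admin_console.]; (iv) [cond_2 :- role_admin.]; (v) [break_glass :- token_valid.]; (vi) [audit_required :- admin_console, sso_linked.]; (xi) [export_allowed :- can_write, role_editor.]. Adds can_publish, cond_2, break_glass, audit_required, export_allowed.
Round 2: (iii) [role_viewer :- can_publish, audit_required, device_trusted.]; (x) [quota_ok :- break_glass, export_allowed, restricted_mode.]. Adds role_viewer, quota_ok.
Round 3: (vii) [ip_allowlisted :- quota_ok, role_viewer, device_trusted.]. Adds ip_allowlisted.
Closure: {admin_console, audit_required, break_glass, can_delete, can_invite, can_publish, can_read, can_write, cond_2, device_trusted, export_allowed, ip_allowlisted, quota_ok, restricted_mode, role_admin, role_editor, role_viewer, sso_linked, token_valid} — 19 facts.

19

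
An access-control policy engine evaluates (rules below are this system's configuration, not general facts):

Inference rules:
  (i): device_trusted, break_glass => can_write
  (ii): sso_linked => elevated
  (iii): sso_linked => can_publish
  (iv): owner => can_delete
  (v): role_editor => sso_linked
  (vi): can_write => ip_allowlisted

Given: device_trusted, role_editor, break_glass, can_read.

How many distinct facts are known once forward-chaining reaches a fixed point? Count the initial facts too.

9

Round 1 fires (i), (v), giving can_write, sso_linked.
Round 2 fires (ii), (iii), (vi), giving elevated, can_publish, ip_allowlisted.
Closure: {break_glass, can_publish, can_read, can_write, device_trusted, elevated, ip_allowlisted, role_editor, sso_linked} — 9 facts.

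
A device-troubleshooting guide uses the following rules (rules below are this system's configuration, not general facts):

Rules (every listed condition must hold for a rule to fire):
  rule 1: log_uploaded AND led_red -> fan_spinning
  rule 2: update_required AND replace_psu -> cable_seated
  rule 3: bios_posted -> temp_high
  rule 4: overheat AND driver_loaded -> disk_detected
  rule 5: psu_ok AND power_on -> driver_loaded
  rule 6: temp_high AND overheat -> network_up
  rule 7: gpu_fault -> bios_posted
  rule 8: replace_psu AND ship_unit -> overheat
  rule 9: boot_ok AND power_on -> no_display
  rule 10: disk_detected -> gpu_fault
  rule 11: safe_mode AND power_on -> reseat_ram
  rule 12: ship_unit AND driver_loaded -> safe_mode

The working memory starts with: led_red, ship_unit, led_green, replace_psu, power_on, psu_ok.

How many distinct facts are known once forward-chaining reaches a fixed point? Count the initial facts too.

Round 1: rule 5 [psu_ok AND power_on -> driver_loaded]; rule 8 [replace_psu AND ship_unit -> overheat]. New: driver_loaded, overheat.
Round 2: rule 4 [overheat AND driver_loaded -> disk_detected]; rule 12 [ship_unit AND driver_loaded -> safe_mode]. New: disk_detected, safe_mode.
Round 3: rule 10 [disk_detected -> gpu_fault]; rule 11 [safe_mode AND power_on -> reseat_ram]. New: gpu_fault, reseat_ram.
Round 4: rule 7 [gpu_fault -> bios_posted]. New: bios_posted.
Round 5: rule 3 [bios_posted -> temp_high]. New: temp_high.
Round 6: rule 6 [temp_high AND overheat -> network_up]. New: network_up.
Closure: {bios_posted, disk_detected, driver_loaded, gpu_fault, led_green, led_red, network_up, overheat, power_on, psu_ok, replace_psu, reseat_ram, safe_mode, ship_unit, temp_high} — 15 facts.

15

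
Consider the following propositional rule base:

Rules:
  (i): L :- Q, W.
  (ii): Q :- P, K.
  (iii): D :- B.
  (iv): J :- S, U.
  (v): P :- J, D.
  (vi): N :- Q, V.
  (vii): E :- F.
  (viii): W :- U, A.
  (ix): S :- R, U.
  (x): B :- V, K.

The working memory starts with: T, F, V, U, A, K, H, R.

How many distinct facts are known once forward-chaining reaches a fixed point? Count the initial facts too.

18

Round 1: (vii) [E :- F.]; (viii) [W :- U, A.]; (ix) [S :- R, U.]; (x) [B :- V, K.]. New: E, W, S, B.
Round 2: (iii) [D :- B.]; (iv) [J :- S, U.]. New: D, J.
Round 3: (v) [P :- J, D.]. New: P.
Round 4: (ii) [Q :- P, K.]. New: Q.
Round 5: (i) [L :- Q, W.]; (vi) [N :- Q, V.]. New: L, N.
Closure: {A, B, D, E, F, H, J, K, L, N, P, Q, R, S, T, U, V, W} — 18 facts.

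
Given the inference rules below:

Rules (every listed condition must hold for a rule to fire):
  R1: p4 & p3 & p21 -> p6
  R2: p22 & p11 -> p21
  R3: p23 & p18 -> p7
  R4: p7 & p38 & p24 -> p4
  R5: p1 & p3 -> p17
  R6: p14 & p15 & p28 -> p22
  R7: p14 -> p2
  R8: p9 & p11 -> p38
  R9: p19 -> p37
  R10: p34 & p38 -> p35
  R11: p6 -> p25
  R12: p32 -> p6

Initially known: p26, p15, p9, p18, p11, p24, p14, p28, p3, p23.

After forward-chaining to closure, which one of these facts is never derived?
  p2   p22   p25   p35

Round 1 — R3, R6, R7, R8, derive p7, p22, p2, p38.
Round 2 — R2, R4, derive p21, p4.
Round 3 — R1, derive p6.
Round 4 — R11, derive p25.
Derived: p22 (round 1), p2 (round 1), p25 (round 4). p35 never appears in any round.

p35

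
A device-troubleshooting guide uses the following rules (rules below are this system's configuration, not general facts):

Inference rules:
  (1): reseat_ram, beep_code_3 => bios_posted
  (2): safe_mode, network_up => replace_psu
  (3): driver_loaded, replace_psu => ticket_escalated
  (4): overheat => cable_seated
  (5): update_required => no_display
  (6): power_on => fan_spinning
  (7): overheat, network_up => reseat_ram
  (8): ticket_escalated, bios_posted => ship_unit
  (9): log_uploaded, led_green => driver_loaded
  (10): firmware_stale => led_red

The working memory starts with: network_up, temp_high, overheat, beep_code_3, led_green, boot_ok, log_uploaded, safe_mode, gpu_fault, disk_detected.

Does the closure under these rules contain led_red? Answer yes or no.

Round 1 — (2), (4), (7), (9), derive replace_psu, cable_seated, reseat_ram, driver_loaded.
Round 2 — (1), (3), derive bios_posted, ticket_escalated.
Round 3 — (8), derive ship_unit.
Fixed point reached. led_red is concluded only by (10); (10) needs firmware_stale (never derived).

no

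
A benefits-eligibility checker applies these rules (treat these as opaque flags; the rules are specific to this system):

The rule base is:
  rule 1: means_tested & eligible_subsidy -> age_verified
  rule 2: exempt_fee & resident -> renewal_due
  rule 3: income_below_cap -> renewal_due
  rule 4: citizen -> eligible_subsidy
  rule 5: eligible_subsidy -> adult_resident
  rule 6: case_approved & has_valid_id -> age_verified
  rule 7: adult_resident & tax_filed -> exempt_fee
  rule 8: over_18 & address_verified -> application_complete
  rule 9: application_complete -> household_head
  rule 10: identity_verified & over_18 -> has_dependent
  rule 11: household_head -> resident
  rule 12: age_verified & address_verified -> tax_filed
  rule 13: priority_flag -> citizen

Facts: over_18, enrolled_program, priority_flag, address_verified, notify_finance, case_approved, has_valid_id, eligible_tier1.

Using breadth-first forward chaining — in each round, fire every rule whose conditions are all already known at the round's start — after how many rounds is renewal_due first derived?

Round 1 fires rule 6, rule 8, rule 13, giving age_verified, application_complete, citizen.
Round 2 fires rule 4, rule 9, rule 12, giving eligible_subsidy, household_head, tax_filed.
Round 3 fires rule 5, rule 11, giving adult_resident, resident.
Round 4 fires rule 7, giving exempt_fee.
Round 5 fires rule 2, giving renewal_due.
renewal_due first appears in round 5.

5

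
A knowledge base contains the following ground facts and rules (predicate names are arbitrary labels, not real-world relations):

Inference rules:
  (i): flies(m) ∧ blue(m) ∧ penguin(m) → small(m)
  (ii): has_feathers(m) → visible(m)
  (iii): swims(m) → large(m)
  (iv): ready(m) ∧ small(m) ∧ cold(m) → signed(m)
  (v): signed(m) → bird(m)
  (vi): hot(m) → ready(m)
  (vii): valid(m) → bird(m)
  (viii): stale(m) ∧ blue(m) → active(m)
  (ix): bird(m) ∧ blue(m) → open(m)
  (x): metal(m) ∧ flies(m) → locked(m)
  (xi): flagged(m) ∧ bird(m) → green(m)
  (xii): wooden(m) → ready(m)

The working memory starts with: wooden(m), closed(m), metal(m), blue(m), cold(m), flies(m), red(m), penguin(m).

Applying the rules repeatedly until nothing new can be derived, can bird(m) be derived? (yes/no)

[1] (i) [flies(m) ∧ blue(m) ∧ penguin(m) → small(m)]; (x) [metal(m) ∧ flies(m) → locked(m)]; (xii) [wooden(m) → ready(m)]. ⇒ new: small(m), locked(m), ready(m).
[2] (iv) [ready(m) ∧ small(m) ∧ cold(m) → signed(m)]. ⇒ new: signed(m).
[3] (v) [signed(m) → bird(m)]. ⇒ new: bird(m).
[4] (ix) [bird(m) ∧ blue(m) → open(m)]. ⇒ new: open(m).
bird(m) appears in round 3, so it is derivable.

yes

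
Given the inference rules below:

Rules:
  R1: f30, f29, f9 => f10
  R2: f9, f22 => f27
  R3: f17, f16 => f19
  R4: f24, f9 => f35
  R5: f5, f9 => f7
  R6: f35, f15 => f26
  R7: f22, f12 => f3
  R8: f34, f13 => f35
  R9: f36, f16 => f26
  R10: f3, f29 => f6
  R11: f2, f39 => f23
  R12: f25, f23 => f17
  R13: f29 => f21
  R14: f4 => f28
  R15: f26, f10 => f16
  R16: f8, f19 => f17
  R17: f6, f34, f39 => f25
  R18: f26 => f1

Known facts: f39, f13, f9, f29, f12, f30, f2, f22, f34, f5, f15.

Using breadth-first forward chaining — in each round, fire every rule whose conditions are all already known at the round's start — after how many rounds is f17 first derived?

4

Round 1: R1 [f30, f29, f9 => f10]; R2 [f9, f22 => f27]; R5 [f5, f9 => f7]; R7 [f22, f12 => f3]; R8 [f34, f13 => f35]; R11 [f2, f39 => f23]; R13 [f29 => f21]. Adds f10, f27, f7, f3, f35, f23, f21.
Round 2: R6 [f35, f15 => f26]; R10 [f3, f29 => f6]. Adds f26, f6.
Round 3: R15 [f26, f10 => f16]; R17 [f6, f34, f39 => f25]; R18 [f26 => f1]. Adds f16, f25, f1.
Round 4: R12 [f25, f23 => f17]. Adds f17.
f17 first appears in round 4.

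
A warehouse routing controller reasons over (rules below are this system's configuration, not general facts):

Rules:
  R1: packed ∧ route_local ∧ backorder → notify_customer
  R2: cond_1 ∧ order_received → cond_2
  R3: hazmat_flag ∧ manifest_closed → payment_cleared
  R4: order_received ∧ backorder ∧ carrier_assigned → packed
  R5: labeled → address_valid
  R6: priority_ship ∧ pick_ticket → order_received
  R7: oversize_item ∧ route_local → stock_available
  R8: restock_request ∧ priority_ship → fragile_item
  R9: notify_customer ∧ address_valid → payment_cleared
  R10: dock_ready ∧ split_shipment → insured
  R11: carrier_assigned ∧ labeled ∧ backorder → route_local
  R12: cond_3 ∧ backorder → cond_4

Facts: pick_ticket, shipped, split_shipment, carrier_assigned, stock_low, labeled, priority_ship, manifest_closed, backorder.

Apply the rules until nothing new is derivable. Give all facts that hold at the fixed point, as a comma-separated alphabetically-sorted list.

address_valid, backorder, carrier_assigned, labeled, manifest_closed, notify_customer, order_received, packed, payment_cleared, pick_ticket, priority_ship, route_local, shipped, split_shipment, stock_low

Round 1 — R5, R6, R11, derive address_valid, order_received, route_local.
Round 2 — R4, derive packed.
Round 3 — R1, derive notify_customer.
Round 4 — R9, derive payment_cleared.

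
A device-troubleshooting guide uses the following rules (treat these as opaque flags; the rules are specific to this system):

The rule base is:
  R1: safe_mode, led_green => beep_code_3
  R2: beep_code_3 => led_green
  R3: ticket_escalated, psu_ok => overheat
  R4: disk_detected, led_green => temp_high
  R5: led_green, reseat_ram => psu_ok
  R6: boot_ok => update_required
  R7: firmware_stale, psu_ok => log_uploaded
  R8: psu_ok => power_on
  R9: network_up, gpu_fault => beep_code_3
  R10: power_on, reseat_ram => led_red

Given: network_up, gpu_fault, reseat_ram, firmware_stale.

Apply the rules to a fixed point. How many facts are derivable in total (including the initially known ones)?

Round 1: R9 [network_up, gpu_fault => beep_code_3]. Adds beep_code_3.
Round 2: R2 [beep_code_3 => led_green]. Adds led_green.
Round 3: R5 [led_green, reseat_ram => psu_ok]. Adds psu_ok.
Round 4: R7 [firmware_stale, psu_ok => log_uploaded]; R8 [psu_ok => power_on]. Adds log_uploaded, power_on.
Round 5: R10 [power_on, reseat_ram => led_red]. Adds led_red.
Closure: {beep_code_3, firmware_stale, gpu_fault, led_green, led_red, log_uploaded, network_up, power_on, psu_ok, reseat_ram} — 10 facts.

10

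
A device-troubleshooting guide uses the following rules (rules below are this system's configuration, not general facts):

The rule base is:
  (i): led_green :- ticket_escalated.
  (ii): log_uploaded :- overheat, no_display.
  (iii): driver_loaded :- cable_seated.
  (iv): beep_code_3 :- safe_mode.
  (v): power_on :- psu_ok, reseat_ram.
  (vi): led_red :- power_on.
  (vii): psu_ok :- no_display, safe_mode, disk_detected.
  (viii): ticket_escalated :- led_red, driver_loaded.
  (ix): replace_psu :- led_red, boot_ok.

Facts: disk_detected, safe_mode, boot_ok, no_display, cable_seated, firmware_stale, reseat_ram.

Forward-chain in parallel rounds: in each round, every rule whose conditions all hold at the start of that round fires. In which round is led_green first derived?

5

Round 1: (iii) [driver_loaded :- cable_seated.]; (iv) [beep_code_3 :- safe_mode.]; (vii) [psu_ok :- no_display, safe_mode, disk_detected.]. Adds driver_loaded, beep_code_3, psu_ok.
Round 2: (v) [power_on :- psu_ok, reseat_ram.]. Adds power_on.
Round 3: (vi) [led_red :- power_on.]. Adds led_red.
Round 4: (viii) [ticket_escalated :- led_red, driver_loaded.]; (ix) [replace_psu :- led_red, boot_ok.]. Adds ticket_escalated, replace_psu.
Round 5: (i) [led_green :- ticket_escalated.]. Adds led_green.
led_green first appears in round 5.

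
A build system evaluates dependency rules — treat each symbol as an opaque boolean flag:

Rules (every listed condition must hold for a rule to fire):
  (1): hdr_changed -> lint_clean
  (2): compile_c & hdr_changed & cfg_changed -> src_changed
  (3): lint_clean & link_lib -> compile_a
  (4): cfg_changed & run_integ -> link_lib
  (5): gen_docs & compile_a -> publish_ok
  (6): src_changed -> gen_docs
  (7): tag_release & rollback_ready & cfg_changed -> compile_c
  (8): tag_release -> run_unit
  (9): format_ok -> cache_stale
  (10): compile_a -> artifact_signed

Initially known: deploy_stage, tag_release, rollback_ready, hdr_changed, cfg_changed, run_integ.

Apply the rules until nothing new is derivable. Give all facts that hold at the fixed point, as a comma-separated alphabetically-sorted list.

Round 1 — (1), (4), (7), (8), derive lint_clean, link_lib, compile_c, run_unit.
Round 2 — (2), (3), derive src_changed, compile_a.
Round 3 — (6), (10), derive gen_docs, artifact_signed.
Round 4 — (5), derive publish_ok.

artifact_signed, cfg_changed, compile_a, compile_c, deploy_stage, gen_docs, hdr_changed, link_lib, lint_clean, publish_ok, rollback_ready, run_integ, run_unit, src_changed, tag_release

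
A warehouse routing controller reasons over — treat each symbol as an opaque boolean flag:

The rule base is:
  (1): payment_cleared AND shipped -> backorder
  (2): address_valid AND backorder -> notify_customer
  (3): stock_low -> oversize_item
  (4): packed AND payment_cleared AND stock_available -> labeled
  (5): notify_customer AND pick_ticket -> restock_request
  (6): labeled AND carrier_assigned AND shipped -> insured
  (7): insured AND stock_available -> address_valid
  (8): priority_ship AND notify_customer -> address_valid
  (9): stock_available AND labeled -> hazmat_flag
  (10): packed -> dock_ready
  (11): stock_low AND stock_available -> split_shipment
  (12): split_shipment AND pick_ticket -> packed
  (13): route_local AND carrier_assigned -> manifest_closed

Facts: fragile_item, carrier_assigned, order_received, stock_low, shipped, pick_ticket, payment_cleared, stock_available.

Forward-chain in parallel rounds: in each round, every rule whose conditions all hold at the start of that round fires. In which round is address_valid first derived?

Round 1 — (1), (3), (11), derive backorder, oversize_item, split_shipment.
Round 2 — (12), derive packed.
Round 3 — (4), (10), derive labeled, dock_ready.
Round 4 — (6), (9), derive insured, hazmat_flag.
Round 5 — (7), derive address_valid.
address_valid first appears in round 5.

5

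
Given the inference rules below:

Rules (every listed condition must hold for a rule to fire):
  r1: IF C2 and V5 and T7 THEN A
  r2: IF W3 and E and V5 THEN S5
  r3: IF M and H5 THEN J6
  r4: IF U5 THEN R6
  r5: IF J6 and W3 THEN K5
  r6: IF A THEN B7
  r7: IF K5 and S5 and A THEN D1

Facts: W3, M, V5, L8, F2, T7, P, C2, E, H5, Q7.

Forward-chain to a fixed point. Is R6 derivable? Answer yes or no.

Round 1 fires r1, r2, r3, giving A, S5, J6.
Round 2 fires r5, r6, giving K5, B7.
Round 3 fires r7, giving D1.
Fixed point reached. R6 is concluded only by r4; r4 needs U5 (never derived).

no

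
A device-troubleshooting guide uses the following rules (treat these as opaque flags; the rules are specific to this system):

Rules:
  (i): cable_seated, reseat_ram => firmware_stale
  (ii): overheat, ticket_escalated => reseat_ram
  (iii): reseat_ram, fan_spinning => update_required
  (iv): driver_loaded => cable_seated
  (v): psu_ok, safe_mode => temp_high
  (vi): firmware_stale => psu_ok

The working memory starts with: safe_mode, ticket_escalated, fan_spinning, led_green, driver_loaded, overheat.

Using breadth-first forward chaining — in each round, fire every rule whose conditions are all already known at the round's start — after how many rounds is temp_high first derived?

4

Round 1: (ii) [overheat, ticket_escalated => reseat_ram]; (iv) [driver_loaded => cable_seated]. Adds reseat_ram, cable_seated.
Round 2: (i) [cable_seated, reseat_ram => firmware_stale]; (iii) [reseat_ram, fan_spinning => update_required]. Adds firmware_stale, update_required.
Round 3: (vi) [firmware_stale => psu_ok]. Adds psu_ok.
Round 4: (v) [psu_ok, safe_mode => temp_high]. Adds temp_high.
temp_high first appears in round 4.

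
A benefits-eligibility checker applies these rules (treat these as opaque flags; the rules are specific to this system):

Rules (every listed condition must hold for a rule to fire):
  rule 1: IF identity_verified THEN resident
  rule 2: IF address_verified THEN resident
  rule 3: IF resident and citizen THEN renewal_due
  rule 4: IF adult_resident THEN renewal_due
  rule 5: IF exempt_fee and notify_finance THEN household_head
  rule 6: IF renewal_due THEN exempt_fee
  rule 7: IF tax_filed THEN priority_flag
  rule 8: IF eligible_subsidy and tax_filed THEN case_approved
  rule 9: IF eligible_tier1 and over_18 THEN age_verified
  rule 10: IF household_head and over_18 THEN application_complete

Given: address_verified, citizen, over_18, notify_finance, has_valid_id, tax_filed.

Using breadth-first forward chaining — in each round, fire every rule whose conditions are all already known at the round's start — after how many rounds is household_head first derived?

4

Round 1 fires rule 2, rule 7, giving resident, priority_flag.
Round 2 fires rule 3, giving renewal_due.
Round 3 fires rule 6, giving exempt_fee.
Round 4 fires rule 5, giving household_head.
household_head first appears in round 4.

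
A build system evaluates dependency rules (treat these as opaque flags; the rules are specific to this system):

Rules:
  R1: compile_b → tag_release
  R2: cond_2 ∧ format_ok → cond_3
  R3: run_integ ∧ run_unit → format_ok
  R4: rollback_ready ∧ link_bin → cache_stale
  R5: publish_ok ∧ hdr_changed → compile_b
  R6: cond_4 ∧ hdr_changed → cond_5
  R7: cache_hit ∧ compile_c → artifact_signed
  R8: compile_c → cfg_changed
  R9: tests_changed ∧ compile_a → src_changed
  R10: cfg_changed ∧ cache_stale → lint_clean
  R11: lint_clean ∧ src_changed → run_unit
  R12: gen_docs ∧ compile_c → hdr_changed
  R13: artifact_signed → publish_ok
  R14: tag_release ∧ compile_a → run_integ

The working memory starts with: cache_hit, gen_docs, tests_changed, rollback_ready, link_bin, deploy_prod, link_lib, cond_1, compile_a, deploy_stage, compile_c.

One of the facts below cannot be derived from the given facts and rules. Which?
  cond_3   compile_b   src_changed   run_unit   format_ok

Round 1 — R4, R7, R8, R9, R12, derive cache_stale, artifact_signed, cfg_changed, src_changed, hdr_changed.
Round 2 — R10, R13, derive lint_clean, publish_ok.
Round 3 — R5, R11, derive compile_b, run_unit.
Round 4 — R1, derive tag_release.
Round 5 — R14, derive run_integ.
Round 6 — R3, derive format_ok.
Derived: compile_b (round 3), run_unit (round 3), format_ok (round 6), src_changed (round 1). cond_3 never appears in any round.

cond_3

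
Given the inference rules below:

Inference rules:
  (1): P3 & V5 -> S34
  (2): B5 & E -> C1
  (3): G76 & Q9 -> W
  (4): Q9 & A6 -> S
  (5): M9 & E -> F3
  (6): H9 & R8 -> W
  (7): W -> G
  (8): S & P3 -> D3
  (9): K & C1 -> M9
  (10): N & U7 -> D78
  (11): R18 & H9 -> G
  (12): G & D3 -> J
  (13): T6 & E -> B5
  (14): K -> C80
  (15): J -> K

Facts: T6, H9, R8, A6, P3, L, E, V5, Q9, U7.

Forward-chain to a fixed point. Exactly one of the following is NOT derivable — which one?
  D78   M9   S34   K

Round 1: (1) [P3 & V5 -> S34]; (4) [Q9 & A6 -> S]; (6) [H9 & R8 -> W]; (13) [T6 & E -> B5]. New: S34, S, W, B5.
Round 2: (2) [B5 & E -> C1]; (7) [W -> G]; (8) [S & P3 -> D3]. New: C1, G, D3.
Round 3: (12) [G & D3 -> J]. New: J.
Round 4: (15) [J -> K]. New: K.
Round 5: (9) [K & C1 -> M9]; (14) [K -> C80]. New: M9, C80.
Round 6: (5) [M9 & E -> F3]. New: F3.
Derived: S34 (round 1), K (round 4), M9 (round 5). D78 never appears in any round.

D78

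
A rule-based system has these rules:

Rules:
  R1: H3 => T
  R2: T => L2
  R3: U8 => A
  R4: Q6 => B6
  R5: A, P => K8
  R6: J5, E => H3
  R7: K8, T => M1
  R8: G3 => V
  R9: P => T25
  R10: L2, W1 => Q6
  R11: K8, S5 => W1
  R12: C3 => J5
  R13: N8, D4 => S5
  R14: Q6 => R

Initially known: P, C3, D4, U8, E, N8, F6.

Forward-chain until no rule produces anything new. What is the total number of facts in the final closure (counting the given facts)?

20

[1] R3 [U8 => A]; R9 [P => T25]; R12 [C3 => J5]; R13 [N8, D4 => S5]. ⇒ new: A, T25, J5, S5.
[2] R5 [A, P => K8]; R6 [J5, E => H3]. ⇒ new: K8, H3.
[3] R1 [H3 => T]; R11 [K8, S5 => W1]. ⇒ new: T, W1.
[4] R2 [T => L2]; R7 [K8, T => M1]. ⇒ new: L2, M1.
[5] R10 [L2, W1 => Q6]. ⇒ new: Q6.
[6] R4 [Q6 => B6]; R14 [Q6 => R]. ⇒ new: B6, R.
Closure: {A, B6, C3, D4, E, F6, H3, J5, K8, L2, M1, N8, P, Q6, R, S5, T, T25, U8, W1} — 20 facts.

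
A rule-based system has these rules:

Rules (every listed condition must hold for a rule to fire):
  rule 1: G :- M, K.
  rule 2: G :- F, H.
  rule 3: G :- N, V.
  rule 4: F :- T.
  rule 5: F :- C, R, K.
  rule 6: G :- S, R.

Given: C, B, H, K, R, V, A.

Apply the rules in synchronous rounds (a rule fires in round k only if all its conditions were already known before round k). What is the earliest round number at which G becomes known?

2

Round 1: rule 5 [F :- C, R, K.]. New: F.
Round 2: rule 2 [G :- F, H.]. New: G.
G first appears in round 2.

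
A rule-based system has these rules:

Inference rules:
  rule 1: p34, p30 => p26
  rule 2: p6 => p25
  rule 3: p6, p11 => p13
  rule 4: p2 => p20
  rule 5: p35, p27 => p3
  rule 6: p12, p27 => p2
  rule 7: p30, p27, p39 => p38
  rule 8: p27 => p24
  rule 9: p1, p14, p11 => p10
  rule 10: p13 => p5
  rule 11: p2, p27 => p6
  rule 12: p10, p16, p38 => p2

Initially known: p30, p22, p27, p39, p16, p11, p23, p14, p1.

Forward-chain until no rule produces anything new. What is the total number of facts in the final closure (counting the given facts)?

Round 1: rule 7 [p30, p27, p39 => p38]; rule 8 [p27 => p24]; rule 9 [p1, p14, p11 => p10]. New: p38, p24, p10.
Round 2: rule 12 [p10, p16, p38 => p2]. New: p2.
Round 3: rule 4 [p2 => p20]; rule 11 [p2, p27 => p6]. New: p20, p6.
Round 4: rule 2 [p6 => p25]; rule 3 [p6, p11 => p13]. New: p25, p13.
Round 5: rule 10 [p13 => p5]. New: p5.
Closure: {p1, p10, p11, p13, p14, p16, p2, p20, p22, p23, p24, p25, p27, p30, p38, p39, p5, p6} — 18 facts.

18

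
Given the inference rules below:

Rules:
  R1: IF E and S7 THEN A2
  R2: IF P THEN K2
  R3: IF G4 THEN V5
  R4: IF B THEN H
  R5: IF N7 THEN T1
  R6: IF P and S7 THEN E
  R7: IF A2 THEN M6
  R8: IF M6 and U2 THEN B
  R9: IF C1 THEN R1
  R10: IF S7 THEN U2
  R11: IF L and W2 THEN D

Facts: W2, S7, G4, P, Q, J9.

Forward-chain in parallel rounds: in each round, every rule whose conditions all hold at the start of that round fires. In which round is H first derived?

Round 1: R2 [IF P THEN K2]; R3 [IF G4 THEN V5]; R6 [IF P and S7 THEN E]; R10 [IF S7 THEN U2]. New: K2, V5, E, U2.
Round 2: R1 [IF E and S7 THEN A2]. New: A2.
Round 3: R7 [IF A2 THEN M6]. New: M6.
Round 4: R8 [IF M6 and U2 THEN B]. New: B.
Round 5: R4 [IF B THEN H]. New: H.
H first appears in round 5.

5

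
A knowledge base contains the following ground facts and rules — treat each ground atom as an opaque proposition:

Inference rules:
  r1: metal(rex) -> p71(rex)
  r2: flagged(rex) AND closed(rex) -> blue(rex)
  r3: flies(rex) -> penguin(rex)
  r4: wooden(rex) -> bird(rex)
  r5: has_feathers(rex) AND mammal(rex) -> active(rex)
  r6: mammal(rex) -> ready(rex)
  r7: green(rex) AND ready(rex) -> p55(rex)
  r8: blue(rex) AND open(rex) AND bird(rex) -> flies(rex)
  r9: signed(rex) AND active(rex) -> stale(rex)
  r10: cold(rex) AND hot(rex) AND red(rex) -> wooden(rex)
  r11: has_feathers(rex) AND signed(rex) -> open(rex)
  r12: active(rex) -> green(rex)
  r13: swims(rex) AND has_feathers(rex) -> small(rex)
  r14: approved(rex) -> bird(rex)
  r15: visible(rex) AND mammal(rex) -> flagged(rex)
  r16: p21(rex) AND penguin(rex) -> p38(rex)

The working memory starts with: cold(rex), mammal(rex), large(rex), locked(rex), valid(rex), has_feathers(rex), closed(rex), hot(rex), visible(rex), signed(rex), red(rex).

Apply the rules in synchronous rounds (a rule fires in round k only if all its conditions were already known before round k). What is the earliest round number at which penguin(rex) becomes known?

4

[1] r5 [has_feathers(rex) AND mammal(rex) -> active(rex)]; r6 [mammal(rex) -> ready(rex)]; r10 [cold(rex) AND hot(rex) AND red(rex) -> wooden(rex)]; r11 [has_feathers(rex) AND signed(rex) -> open(rex)]; r15 [visible(rex) AND mammal(rex) -> flagged(rex)]. ⇒ new: active(rex), ready(rex), wooden(rex), open(rex), flagged(rex).
[2] r2 [flagged(rex) AND closed(rex) -> blue(rex)]; r4 [wooden(rex) -> bird(rex)]; r9 [signed(rex) AND active(rex) -> stale(rex)]; r12 [active(rex) -> green(rex)]. ⇒ new: blue(rex), bird(rex), stale(rex), green(rex).
[3] r7 [green(rex) AND ready(rex) -> p55(rex)]; r8 [blue(rex) AND open(rex) AND bird(rex) -> flies(rex)]. ⇒ new: p55(rex), flies(rex).
[4] r3 [flies(rex) -> penguin(rex)]. ⇒ new: penguin(rex).
penguin(rex) first appears in round 4.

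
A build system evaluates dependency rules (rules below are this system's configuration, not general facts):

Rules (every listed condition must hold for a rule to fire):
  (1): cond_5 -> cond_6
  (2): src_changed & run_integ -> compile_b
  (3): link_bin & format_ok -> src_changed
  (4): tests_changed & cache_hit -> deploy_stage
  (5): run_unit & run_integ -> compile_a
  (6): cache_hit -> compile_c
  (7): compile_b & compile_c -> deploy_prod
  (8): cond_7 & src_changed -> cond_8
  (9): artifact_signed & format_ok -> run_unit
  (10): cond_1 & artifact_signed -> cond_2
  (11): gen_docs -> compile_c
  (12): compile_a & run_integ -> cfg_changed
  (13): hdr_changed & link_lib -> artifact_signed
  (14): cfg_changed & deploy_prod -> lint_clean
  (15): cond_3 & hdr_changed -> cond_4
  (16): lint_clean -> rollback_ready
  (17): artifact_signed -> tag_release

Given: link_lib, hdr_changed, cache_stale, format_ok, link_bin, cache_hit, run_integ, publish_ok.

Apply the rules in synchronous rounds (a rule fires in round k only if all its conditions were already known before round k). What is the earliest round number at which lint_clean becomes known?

Round 1 — (3), (6), (13), derive src_changed, compile_c, artifact_signed.
Round 2 — (2), (9), (17), derive compile_b, run_unit, tag_release.
Round 3 — (5), (7), derive compile_a, deploy_prod.
Round 4 — (12), derive cfg_changed.
Round 5 — (14), derive lint_clean.
lint_clean first appears in round 5.

5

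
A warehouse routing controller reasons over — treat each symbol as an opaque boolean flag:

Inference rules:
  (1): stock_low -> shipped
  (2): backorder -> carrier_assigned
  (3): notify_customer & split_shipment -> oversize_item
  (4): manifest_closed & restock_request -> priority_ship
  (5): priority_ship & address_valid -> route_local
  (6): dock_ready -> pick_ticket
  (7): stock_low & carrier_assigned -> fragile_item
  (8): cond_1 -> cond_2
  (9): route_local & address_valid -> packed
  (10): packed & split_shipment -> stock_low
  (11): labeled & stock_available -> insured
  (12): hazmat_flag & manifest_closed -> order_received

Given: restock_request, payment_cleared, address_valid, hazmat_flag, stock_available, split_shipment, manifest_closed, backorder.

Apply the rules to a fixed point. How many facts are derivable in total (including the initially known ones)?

16

Round 1: (2) [backorder -> carrier_assigned]; (4) [manifest_closed & restock_request -> priority_ship]; (12) [hazmat_flag & manifest_closed -> order_received]. New: carrier_assigned, priority_ship, order_received.
Round 2: (5) [priority_ship & address_valid -> route_local]. New: route_local.
Round 3: (9) [route_local & address_valid -> packed]. New: packed.
Round 4: (10) [packed & split_shipment -> stock_low]. New: stock_low.
Round 5: (1) [stock_low -> shipped]; (7) [stock_low & carrier_assigned -> fragile_item]. New: shipped, fragile_item.
Closure: {address_valid, backorder, carrier_assigned, fragile_item, hazmat_flag, manifest_closed, order_received, packed, payment_cleared, priority_ship, restock_request, route_local, shipped, split_shipment, stock_available, stock_low} — 16 facts.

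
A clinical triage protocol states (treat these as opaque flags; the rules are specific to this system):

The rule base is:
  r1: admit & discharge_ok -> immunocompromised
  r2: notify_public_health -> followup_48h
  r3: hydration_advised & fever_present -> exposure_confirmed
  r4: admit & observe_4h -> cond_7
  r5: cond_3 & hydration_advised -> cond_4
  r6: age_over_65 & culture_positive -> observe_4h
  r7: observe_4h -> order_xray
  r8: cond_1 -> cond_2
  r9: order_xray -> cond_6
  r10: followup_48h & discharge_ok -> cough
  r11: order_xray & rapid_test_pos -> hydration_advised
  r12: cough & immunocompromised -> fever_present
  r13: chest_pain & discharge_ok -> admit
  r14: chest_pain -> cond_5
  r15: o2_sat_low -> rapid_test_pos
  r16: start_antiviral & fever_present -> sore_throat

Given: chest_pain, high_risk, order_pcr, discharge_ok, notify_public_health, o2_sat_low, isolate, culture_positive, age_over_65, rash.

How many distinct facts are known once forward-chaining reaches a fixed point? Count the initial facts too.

23

[1] r2 [notify_public_health -> followup_48h]; r6 [age_over_65 & culture_positive -> observe_4h]; r13 [chest_pain & discharge_ok -> admit]; r14 [chest_pain -> cond_5]; r15 [o2_sat_low -> rapid_test_pos]. ⇒ new: followup_48h, observe_4h, admit, cond_5, rapid_test_pos.
[2] r1 [admit & discharge_ok -> immunocompromised]; r4 [admit & observe_4h -> cond_7]; r7 [observe_4h -> order_xray]; r10 [followup_48h & discharge_ok -> cough]. ⇒ new: immunocompromised, cond_7, order_xray, cough.
[3] r9 [order_xray -> cond_6]; r11 [order_xray & rapid_test_pos -> hydration_advised]; r12 [cough & immunocompromised -> fever_present]. ⇒ new: cond_6, hydration_advised, fever_present.
[4] r3 [hydration_advised & fever_present -> exposure_confirmed]. ⇒ new: exposure_confirmed.
Closure: {admit, age_over_65, chest_pain, cond_5, cond_6, cond_7, cough, culture_positive, discharge_ok, exposure_confirmed, fever_present, followup_48h, high_risk, hydration_advised, immunocompromised, isolate, notify_public_health, o2_sat_low, observe_4h, order_pcr, order_xray, rapid_test_pos, rash} — 23 facts.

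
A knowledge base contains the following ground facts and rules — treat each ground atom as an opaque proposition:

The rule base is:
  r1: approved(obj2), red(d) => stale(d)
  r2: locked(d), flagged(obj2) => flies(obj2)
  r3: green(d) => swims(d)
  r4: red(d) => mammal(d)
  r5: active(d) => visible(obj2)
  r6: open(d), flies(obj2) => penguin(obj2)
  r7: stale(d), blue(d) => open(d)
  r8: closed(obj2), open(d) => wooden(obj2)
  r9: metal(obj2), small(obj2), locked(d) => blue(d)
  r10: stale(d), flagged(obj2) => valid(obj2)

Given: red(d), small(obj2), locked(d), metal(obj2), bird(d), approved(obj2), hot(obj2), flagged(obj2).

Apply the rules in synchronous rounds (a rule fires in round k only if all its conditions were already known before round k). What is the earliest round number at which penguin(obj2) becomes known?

[1] r1 [approved(obj2), red(d) => stale(d)]; r2 [locked(d), flagged(obj2) => flies(obj2)]; r4 [red(d) => mammal(d)]; r9 [metal(obj2), small(obj2), locked(d) => blue(d)]. ⇒ new: stale(d), flies(obj2), mammal(d), blue(d).
[2] r7 [stale(d), blue(d) => open(d)]; r10 [stale(d), flagged(obj2) => valid(obj2)]. ⇒ new: open(d), valid(obj2).
[3] r6 [open(d), flies(obj2) => penguin(obj2)]. ⇒ new: penguin(obj2).
penguin(obj2) first appears in round 3.

3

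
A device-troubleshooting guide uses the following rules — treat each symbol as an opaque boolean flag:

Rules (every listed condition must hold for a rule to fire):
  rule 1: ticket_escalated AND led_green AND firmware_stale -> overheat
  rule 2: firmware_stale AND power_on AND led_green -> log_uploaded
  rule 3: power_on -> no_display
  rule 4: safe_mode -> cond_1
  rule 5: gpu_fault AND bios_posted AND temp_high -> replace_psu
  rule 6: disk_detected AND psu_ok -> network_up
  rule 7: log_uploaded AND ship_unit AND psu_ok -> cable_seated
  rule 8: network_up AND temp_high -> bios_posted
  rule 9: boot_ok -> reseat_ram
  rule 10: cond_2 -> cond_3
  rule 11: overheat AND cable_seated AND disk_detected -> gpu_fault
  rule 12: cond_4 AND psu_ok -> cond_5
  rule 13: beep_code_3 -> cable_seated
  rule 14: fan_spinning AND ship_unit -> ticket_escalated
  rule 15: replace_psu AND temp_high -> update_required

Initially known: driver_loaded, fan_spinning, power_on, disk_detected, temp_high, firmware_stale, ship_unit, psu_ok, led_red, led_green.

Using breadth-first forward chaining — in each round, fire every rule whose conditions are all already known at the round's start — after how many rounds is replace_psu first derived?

Round 1: rule 2 [firmware_stale AND power_on AND led_green -> log_uploaded]; rule 3 [power_on -> no_display]; rule 6 [disk_detected AND psu_ok -> network_up]; rule 14 [fan_spinning AND ship_unit -> ticket_escalated]. Adds log_uploaded, no_display, network_up, ticket_escalated.
Round 2: rule 1 [ticket_escalated AND led_green AND firmware_stale -> overheat]; rule 7 [log_uploaded AND ship_unit AND psu_ok -> cable_seated]; rule 8 [network_up AND temp_high -> bios_posted]. Adds overheat, cable_seated, bios_posted.
Round 3: rule 11 [overheat AND cable_seated AND disk_detected -> gpu_fault]. Adds gpu_fault.
Round 4: rule 5 [gpu_fault AND bios_posted AND temp_high -> replace_psu]. Adds replace_psu.
replace_psu first appears in round 4.

4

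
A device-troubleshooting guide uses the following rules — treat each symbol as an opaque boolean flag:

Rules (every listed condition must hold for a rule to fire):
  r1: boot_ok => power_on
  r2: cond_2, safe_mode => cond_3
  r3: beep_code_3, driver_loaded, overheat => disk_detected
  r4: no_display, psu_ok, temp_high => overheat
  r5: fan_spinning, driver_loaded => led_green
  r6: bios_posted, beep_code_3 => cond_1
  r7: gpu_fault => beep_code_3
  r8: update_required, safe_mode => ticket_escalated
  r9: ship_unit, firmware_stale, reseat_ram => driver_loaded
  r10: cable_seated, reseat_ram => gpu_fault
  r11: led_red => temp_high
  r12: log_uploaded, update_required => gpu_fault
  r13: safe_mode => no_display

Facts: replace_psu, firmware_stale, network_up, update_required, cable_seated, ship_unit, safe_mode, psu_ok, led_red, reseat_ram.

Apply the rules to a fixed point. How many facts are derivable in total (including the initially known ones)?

18

[1] r8 [update_required, safe_mode => ticket_escalated]; r9 [ship_unit, firmware_stale, reseat_ram => driver_loaded]; r10 [cable_seated, reseat_ram => gpu_fault]; r11 [led_red => temp_high]; r13 [safe_mode => no_display]. ⇒ new: ticket_escalated, driver_loaded, gpu_fault, temp_high, no_display.
[2] r4 [no_display, psu_ok, temp_high => overheat]; r7 [gpu_fault => beep_code_3]. ⇒ new: overheat, beep_code_3.
[3] r3 [beep_code_3, driver_loaded, overheat => disk_detected]. ⇒ new: disk_detected.
Closure: {beep_code_3, cable_seated, disk_detected, driver_loaded, firmware_stale, gpu_fault, led_red, network_up, no_display, overheat, psu_ok, replace_psu, reseat_ram, safe_mode, ship_unit, temp_high, ticket_escalated, update_required} — 18 facts.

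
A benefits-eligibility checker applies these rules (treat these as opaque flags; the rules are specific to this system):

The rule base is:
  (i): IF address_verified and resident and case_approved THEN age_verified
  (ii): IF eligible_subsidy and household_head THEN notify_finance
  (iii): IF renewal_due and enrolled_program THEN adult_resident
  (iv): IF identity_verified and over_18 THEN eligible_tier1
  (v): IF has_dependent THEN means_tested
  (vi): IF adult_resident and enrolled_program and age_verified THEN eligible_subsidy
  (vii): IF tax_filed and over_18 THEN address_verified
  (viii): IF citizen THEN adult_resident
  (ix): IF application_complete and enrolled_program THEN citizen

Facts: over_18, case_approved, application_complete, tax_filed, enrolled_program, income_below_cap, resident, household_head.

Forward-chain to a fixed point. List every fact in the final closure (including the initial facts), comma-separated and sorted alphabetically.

address_verified, adult_resident, age_verified, application_complete, case_approved, citizen, eligible_subsidy, enrolled_program, household_head, income_below_cap, notify_finance, over_18, resident, tax_filed

Round 1: (vii) [IF tax_filed and over_18 THEN address_verified]; (ix) [IF application_complete and enrolled_program THEN citizen]. Adds address_verified, citizen.
Round 2: (i) [IF address_verified and resident and case_approved THEN age_verified]; (viii) [IF citizen THEN adult_resident]. Adds age_verified, adult_resident.
Round 3: (vi) [IF adult_resident and enrolled_program and age_verified THEN eligible_subsidy]. Adds eligible_subsidy.
Round 4: (ii) [IF eligible_subsidy and household_head THEN notify_finance]. Adds notify_finance.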